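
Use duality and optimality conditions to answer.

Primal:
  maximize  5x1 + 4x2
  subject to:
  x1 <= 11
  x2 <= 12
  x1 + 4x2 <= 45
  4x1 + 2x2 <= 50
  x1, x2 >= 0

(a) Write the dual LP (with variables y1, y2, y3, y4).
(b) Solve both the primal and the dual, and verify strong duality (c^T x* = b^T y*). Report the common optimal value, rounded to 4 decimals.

The standard primal-dual pair for 'max c^T x s.t. A x <= b, x >= 0' is:
  Dual:  min b^T y  s.t.  A^T y >= c,  y >= 0.

So the dual LP is:
  minimize  11y1 + 12y2 + 45y3 + 50y4
  subject to:
    y1 + y3 + 4y4 >= 5
    y2 + 4y3 + 2y4 >= 4
    y1, y2, y3, y4 >= 0

Solving the primal: x* = (7.8571, 9.2857).
  primal value c^T x* = 76.4286.
Solving the dual: y* = (0, 0, 0.4286, 1.1429).
  dual value b^T y* = 76.4286.
Strong duality: c^T x* = b^T y*. Confirmed.

76.4286


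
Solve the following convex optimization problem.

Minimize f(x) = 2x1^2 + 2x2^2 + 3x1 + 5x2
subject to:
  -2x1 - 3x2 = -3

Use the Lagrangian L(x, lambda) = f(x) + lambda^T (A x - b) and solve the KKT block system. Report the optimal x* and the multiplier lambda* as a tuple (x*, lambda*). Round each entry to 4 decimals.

Form the Lagrangian:
  L(x, lambda) = (1/2) x^T Q x + c^T x + lambda^T (A x - b)
Stationarity (grad_x L = 0): Q x + c + A^T lambda = 0.
Primal feasibility: A x = b.

This gives the KKT block system:
  [ Q   A^T ] [ x     ]   [-c ]
  [ A    0  ] [ lambda ] = [ b ]

Solving the linear system:
  x*      = (0.5192, 0.6538)
  lambda* = (2.5385)
  f(x*)   = 6.2212

x* = (0.5192, 0.6538), lambda* = (2.5385)


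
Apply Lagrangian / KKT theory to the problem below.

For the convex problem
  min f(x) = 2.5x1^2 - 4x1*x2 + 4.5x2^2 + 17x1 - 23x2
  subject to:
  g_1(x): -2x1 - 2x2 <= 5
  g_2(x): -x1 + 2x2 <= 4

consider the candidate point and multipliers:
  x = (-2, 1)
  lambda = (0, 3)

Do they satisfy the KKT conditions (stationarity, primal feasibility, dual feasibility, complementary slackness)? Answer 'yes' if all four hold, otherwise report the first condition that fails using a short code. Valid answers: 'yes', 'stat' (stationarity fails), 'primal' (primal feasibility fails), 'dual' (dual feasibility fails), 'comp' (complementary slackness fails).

Gradient of f: grad f(x) = Q x + c = (3, -6)
Constraint values g_i(x) = a_i^T x - b_i:
  g_1((-2, 1)) = -3
  g_2((-2, 1)) = 0
Stationarity residual: grad f(x) + sum_i lambda_i a_i = (0, 0)
  -> stationarity OK
Primal feasibility (all g_i <= 0): OK
Dual feasibility (all lambda_i >= 0): OK
Complementary slackness (lambda_i * g_i(x) = 0 for all i): OK

Verdict: yes, KKT holds.

yes


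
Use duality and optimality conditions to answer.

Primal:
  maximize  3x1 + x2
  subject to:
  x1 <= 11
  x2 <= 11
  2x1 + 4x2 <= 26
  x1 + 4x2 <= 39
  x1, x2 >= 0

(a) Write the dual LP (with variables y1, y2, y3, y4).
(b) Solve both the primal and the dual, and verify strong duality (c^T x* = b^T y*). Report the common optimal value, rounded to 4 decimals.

The standard primal-dual pair for 'max c^T x s.t. A x <= b, x >= 0' is:
  Dual:  min b^T y  s.t.  A^T y >= c,  y >= 0.

So the dual LP is:
  minimize  11y1 + 11y2 + 26y3 + 39y4
  subject to:
    y1 + 2y3 + y4 >= 3
    y2 + 4y3 + 4y4 >= 1
    y1, y2, y3, y4 >= 0

Solving the primal: x* = (11, 1).
  primal value c^T x* = 34.
Solving the dual: y* = (2.5, 0, 0.25, 0).
  dual value b^T y* = 34.
Strong duality: c^T x* = b^T y*. Confirmed.

34


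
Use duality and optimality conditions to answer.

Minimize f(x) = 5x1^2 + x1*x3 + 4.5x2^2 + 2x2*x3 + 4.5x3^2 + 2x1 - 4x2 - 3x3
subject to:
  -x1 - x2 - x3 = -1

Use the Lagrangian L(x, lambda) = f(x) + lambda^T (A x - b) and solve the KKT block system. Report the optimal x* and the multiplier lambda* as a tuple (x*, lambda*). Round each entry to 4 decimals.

Form the Lagrangian:
  L(x, lambda) = (1/2) x^T Q x + c^T x + lambda^T (A x - b)
Stationarity (grad_x L = 0): Q x + c + A^T lambda = 0.
Primal feasibility: A x = b.

This gives the KKT block system:
  [ Q   A^T ] [ x     ]   [-c ]
  [ A    0  ] [ lambda ] = [ b ]

Solving the linear system:
  x*      = (-0.0297, 0.5842, 0.4455)
  lambda* = (2.1485)
  f(x*)   = -0.7921

x* = (-0.0297, 0.5842, 0.4455), lambda* = (2.1485)


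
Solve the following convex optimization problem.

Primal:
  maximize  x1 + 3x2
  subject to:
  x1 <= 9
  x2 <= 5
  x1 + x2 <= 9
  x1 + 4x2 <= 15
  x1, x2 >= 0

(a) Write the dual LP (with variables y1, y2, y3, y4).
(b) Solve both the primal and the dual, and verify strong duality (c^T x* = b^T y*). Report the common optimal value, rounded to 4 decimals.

The standard primal-dual pair for 'max c^T x s.t. A x <= b, x >= 0' is:
  Dual:  min b^T y  s.t.  A^T y >= c,  y >= 0.

So the dual LP is:
  minimize  9y1 + 5y2 + 9y3 + 15y4
  subject to:
    y1 + y3 + y4 >= 1
    y2 + y3 + 4y4 >= 3
    y1, y2, y3, y4 >= 0

Solving the primal: x* = (7, 2).
  primal value c^T x* = 13.
Solving the dual: y* = (0, 0, 0.3333, 0.6667).
  dual value b^T y* = 13.
Strong duality: c^T x* = b^T y*. Confirmed.

13


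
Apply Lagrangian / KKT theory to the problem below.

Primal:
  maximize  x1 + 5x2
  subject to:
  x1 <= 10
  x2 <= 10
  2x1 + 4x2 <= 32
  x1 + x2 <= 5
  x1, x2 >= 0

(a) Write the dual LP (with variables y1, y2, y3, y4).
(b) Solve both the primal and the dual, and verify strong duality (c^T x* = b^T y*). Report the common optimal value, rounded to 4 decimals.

The standard primal-dual pair for 'max c^T x s.t. A x <= b, x >= 0' is:
  Dual:  min b^T y  s.t.  A^T y >= c,  y >= 0.

So the dual LP is:
  minimize  10y1 + 10y2 + 32y3 + 5y4
  subject to:
    y1 + 2y3 + y4 >= 1
    y2 + 4y3 + y4 >= 5
    y1, y2, y3, y4 >= 0

Solving the primal: x* = (0, 5).
  primal value c^T x* = 25.
Solving the dual: y* = (0, 0, 0, 5).
  dual value b^T y* = 25.
Strong duality: c^T x* = b^T y*. Confirmed.

25


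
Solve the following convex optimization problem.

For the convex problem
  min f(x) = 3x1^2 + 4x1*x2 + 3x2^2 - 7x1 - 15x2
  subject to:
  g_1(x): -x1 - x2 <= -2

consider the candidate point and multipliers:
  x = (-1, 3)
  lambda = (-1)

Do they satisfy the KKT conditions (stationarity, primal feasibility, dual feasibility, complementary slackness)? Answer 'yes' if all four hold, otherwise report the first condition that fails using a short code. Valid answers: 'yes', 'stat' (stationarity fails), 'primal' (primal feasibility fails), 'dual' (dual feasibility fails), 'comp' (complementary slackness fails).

Gradient of f: grad f(x) = Q x + c = (-1, -1)
Constraint values g_i(x) = a_i^T x - b_i:
  g_1((-1, 3)) = 0
Stationarity residual: grad f(x) + sum_i lambda_i a_i = (0, 0)
  -> stationarity OK
Primal feasibility (all g_i <= 0): OK
Dual feasibility (all lambda_i >= 0): FAILS
Complementary slackness (lambda_i * g_i(x) = 0 for all i): OK

Verdict: the first failing condition is dual_feasibility -> dual.

dual


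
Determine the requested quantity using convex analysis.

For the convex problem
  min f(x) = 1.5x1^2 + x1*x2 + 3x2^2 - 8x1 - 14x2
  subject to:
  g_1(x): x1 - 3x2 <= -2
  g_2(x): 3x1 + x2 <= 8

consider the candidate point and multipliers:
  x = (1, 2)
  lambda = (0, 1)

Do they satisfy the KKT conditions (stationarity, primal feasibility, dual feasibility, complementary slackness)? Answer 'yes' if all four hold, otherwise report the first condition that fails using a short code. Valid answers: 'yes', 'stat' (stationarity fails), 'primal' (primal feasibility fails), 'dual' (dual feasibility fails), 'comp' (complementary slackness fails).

Gradient of f: grad f(x) = Q x + c = (-3, -1)
Constraint values g_i(x) = a_i^T x - b_i:
  g_1((1, 2)) = -3
  g_2((1, 2)) = -3
Stationarity residual: grad f(x) + sum_i lambda_i a_i = (0, 0)
  -> stationarity OK
Primal feasibility (all g_i <= 0): OK
Dual feasibility (all lambda_i >= 0): OK
Complementary slackness (lambda_i * g_i(x) = 0 for all i): FAILS

Verdict: the first failing condition is complementary_slackness -> comp.

comp


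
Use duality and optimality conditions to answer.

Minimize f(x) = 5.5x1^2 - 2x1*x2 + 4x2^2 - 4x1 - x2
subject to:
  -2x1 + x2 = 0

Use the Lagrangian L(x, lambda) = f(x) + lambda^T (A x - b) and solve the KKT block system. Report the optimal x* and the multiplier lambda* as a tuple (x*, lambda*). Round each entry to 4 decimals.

Form the Lagrangian:
  L(x, lambda) = (1/2) x^T Q x + c^T x + lambda^T (A x - b)
Stationarity (grad_x L = 0): Q x + c + A^T lambda = 0.
Primal feasibility: A x = b.

This gives the KKT block system:
  [ Q   A^T ] [ x     ]   [-c ]
  [ A    0  ] [ lambda ] = [ b ]

Solving the linear system:
  x*      = (0.1714, 0.3429)
  lambda* = (-1.4)
  f(x*)   = -0.5143

x* = (0.1714, 0.3429), lambda* = (-1.4)


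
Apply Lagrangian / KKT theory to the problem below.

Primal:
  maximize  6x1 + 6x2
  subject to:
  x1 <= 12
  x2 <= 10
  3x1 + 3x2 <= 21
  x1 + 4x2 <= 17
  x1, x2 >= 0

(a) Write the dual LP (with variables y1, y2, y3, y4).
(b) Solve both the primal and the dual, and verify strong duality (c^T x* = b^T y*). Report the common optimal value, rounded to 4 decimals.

The standard primal-dual pair for 'max c^T x s.t. A x <= b, x >= 0' is:
  Dual:  min b^T y  s.t.  A^T y >= c,  y >= 0.

So the dual LP is:
  minimize  12y1 + 10y2 + 21y3 + 17y4
  subject to:
    y1 + 3y3 + y4 >= 6
    y2 + 3y3 + 4y4 >= 6
    y1, y2, y3, y4 >= 0

Solving the primal: x* = (7, 0).
  primal value c^T x* = 42.
Solving the dual: y* = (0, 0, 2, 0).
  dual value b^T y* = 42.
Strong duality: c^T x* = b^T y*. Confirmed.

42


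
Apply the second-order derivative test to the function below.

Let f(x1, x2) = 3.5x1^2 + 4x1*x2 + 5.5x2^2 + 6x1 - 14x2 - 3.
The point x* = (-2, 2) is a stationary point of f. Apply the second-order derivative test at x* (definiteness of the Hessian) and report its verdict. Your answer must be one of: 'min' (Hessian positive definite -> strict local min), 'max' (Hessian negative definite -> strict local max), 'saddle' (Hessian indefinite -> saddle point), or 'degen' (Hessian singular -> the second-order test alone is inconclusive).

Compute the Hessian H = grad^2 f:
  H = [[7, 4], [4, 11]]
Verify stationarity: grad f(x*) = H x* + g = (0, 0).
Eigenvalues of H: 4.5279, 13.4721.
Both eigenvalues > 0, so H is positive definite -> x* is a strict local min.

min


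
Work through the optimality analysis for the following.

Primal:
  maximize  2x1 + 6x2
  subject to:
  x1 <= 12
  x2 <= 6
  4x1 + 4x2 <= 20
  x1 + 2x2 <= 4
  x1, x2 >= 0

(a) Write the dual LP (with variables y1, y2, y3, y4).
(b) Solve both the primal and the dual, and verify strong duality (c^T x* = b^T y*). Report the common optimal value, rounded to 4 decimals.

The standard primal-dual pair for 'max c^T x s.t. A x <= b, x >= 0' is:
  Dual:  min b^T y  s.t.  A^T y >= c,  y >= 0.

So the dual LP is:
  minimize  12y1 + 6y2 + 20y3 + 4y4
  subject to:
    y1 + 4y3 + y4 >= 2
    y2 + 4y3 + 2y4 >= 6
    y1, y2, y3, y4 >= 0

Solving the primal: x* = (0, 2).
  primal value c^T x* = 12.
Solving the dual: y* = (0, 0, 0, 3).
  dual value b^T y* = 12.
Strong duality: c^T x* = b^T y*. Confirmed.

12


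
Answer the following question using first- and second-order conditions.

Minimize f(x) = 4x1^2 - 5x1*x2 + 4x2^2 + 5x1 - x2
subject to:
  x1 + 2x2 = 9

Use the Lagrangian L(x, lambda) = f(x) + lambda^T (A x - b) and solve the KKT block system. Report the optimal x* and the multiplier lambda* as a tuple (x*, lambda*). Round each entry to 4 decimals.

Form the Lagrangian:
  L(x, lambda) = (1/2) x^T Q x + c^T x + lambda^T (A x - b)
Stationarity (grad_x L = 0): Q x + c + A^T lambda = 0.
Primal feasibility: A x = b.

This gives the KKT block system:
  [ Q   A^T ] [ x     ]   [-c ]
  [ A    0  ] [ lambda ] = [ b ]

Solving the linear system:
  x*      = (2.3333, 3.3333)
  lambda* = (-7)
  f(x*)   = 35.6667

x* = (2.3333, 3.3333), lambda* = (-7)


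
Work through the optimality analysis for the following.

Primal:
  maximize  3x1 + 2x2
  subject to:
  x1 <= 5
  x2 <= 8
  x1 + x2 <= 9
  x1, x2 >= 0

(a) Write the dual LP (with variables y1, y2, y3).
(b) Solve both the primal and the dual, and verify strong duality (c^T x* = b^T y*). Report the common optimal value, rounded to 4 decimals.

The standard primal-dual pair for 'max c^T x s.t. A x <= b, x >= 0' is:
  Dual:  min b^T y  s.t.  A^T y >= c,  y >= 0.

So the dual LP is:
  minimize  5y1 + 8y2 + 9y3
  subject to:
    y1 + y3 >= 3
    y2 + y3 >= 2
    y1, y2, y3 >= 0

Solving the primal: x* = (5, 4).
  primal value c^T x* = 23.
Solving the dual: y* = (1, 0, 2).
  dual value b^T y* = 23.
Strong duality: c^T x* = b^T y*. Confirmed.

23


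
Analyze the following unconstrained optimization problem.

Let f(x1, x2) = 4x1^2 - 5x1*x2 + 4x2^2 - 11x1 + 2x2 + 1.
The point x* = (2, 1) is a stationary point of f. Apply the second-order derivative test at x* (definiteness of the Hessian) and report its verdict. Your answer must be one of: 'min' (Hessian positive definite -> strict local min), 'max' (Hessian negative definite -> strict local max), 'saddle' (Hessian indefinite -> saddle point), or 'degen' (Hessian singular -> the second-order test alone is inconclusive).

Compute the Hessian H = grad^2 f:
  H = [[8, -5], [-5, 8]]
Verify stationarity: grad f(x*) = H x* + g = (0, 0).
Eigenvalues of H: 3, 13.
Both eigenvalues > 0, so H is positive definite -> x* is a strict local min.

min


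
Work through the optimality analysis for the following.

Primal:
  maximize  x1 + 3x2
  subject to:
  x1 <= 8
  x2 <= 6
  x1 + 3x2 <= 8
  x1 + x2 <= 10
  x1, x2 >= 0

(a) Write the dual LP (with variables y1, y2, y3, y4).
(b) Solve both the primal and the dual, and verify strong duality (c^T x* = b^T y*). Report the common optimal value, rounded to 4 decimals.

The standard primal-dual pair for 'max c^T x s.t. A x <= b, x >= 0' is:
  Dual:  min b^T y  s.t.  A^T y >= c,  y >= 0.

So the dual LP is:
  minimize  8y1 + 6y2 + 8y3 + 10y4
  subject to:
    y1 + y3 + y4 >= 1
    y2 + 3y3 + y4 >= 3
    y1, y2, y3, y4 >= 0

Solving the primal: x* = (8, 0).
  primal value c^T x* = 8.
Solving the dual: y* = (0, 0, 1, 0).
  dual value b^T y* = 8.
Strong duality: c^T x* = b^T y*. Confirmed.

8


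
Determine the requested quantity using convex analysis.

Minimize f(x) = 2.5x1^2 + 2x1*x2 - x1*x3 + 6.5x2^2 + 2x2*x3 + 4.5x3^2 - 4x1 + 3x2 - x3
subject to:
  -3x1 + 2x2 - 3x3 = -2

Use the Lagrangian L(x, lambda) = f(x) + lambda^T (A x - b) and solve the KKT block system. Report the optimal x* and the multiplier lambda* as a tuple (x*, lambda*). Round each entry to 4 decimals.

Form the Lagrangian:
  L(x, lambda) = (1/2) x^T Q x + c^T x + lambda^T (A x - b)
Stationarity (grad_x L = 0): Q x + c + A^T lambda = 0.
Primal feasibility: A x = b.

This gives the KKT block system:
  [ Q   A^T ] [ x     ]   [-c ]
  [ A    0  ] [ lambda ] = [ b ]

Solving the linear system:
  x*      = (0.5144, -0.2155, 0.0086)
  lambda* = (-0.6225)
  f(x*)   = -1.9788

x* = (0.5144, -0.2155, 0.0086), lambda* = (-0.6225)


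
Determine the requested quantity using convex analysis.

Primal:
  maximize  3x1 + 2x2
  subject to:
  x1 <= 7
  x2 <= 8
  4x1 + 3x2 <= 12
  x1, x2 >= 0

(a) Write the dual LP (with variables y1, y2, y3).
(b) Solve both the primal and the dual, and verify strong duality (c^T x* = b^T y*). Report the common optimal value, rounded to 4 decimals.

The standard primal-dual pair for 'max c^T x s.t. A x <= b, x >= 0' is:
  Dual:  min b^T y  s.t.  A^T y >= c,  y >= 0.

So the dual LP is:
  minimize  7y1 + 8y2 + 12y3
  subject to:
    y1 + 4y3 >= 3
    y2 + 3y3 >= 2
    y1, y2, y3 >= 0

Solving the primal: x* = (3, 0).
  primal value c^T x* = 9.
Solving the dual: y* = (0, 0, 0.75).
  dual value b^T y* = 9.
Strong duality: c^T x* = b^T y*. Confirmed.

9


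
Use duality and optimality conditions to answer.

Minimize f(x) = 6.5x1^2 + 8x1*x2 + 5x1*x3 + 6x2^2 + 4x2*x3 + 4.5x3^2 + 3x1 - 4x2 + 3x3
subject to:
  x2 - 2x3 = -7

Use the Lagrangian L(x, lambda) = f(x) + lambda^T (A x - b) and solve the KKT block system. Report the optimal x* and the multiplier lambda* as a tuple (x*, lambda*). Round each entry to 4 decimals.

Form the Lagrangian:
  L(x, lambda) = (1/2) x^T Q x + c^T x + lambda^T (A x - b)
Stationarity (grad_x L = 0): Q x + c + A^T lambda = 0.
Primal feasibility: A x = b.

This gives the KKT block system:
  [ Q   A^T ] [ x     ]   [-c ]
  [ A    0  ] [ lambda ] = [ b ]

Solving the linear system:
  x*      = (-0.6929, -1.0945, 2.9528)
  lambda* = (10.8661)
  f(x*)   = 43.6102

x* = (-0.6929, -1.0945, 2.9528), lambda* = (10.8661)


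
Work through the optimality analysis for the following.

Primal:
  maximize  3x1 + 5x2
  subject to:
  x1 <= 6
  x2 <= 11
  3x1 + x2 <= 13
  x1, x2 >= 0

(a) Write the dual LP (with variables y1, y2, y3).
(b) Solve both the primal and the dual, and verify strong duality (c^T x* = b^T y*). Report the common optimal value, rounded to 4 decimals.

The standard primal-dual pair for 'max c^T x s.t. A x <= b, x >= 0' is:
  Dual:  min b^T y  s.t.  A^T y >= c,  y >= 0.

So the dual LP is:
  minimize  6y1 + 11y2 + 13y3
  subject to:
    y1 + 3y3 >= 3
    y2 + y3 >= 5
    y1, y2, y3 >= 0

Solving the primal: x* = (0.6667, 11).
  primal value c^T x* = 57.
Solving the dual: y* = (0, 4, 1).
  dual value b^T y* = 57.
Strong duality: c^T x* = b^T y*. Confirmed.

57


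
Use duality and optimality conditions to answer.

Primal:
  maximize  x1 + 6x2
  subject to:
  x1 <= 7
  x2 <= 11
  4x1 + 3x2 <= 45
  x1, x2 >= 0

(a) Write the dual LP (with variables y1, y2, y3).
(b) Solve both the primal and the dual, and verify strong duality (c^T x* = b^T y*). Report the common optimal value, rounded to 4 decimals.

The standard primal-dual pair for 'max c^T x s.t. A x <= b, x >= 0' is:
  Dual:  min b^T y  s.t.  A^T y >= c,  y >= 0.

So the dual LP is:
  minimize  7y1 + 11y2 + 45y3
  subject to:
    y1 + 4y3 >= 1
    y2 + 3y3 >= 6
    y1, y2, y3 >= 0

Solving the primal: x* = (3, 11).
  primal value c^T x* = 69.
Solving the dual: y* = (0, 5.25, 0.25).
  dual value b^T y* = 69.
Strong duality: c^T x* = b^T y*. Confirmed.

69


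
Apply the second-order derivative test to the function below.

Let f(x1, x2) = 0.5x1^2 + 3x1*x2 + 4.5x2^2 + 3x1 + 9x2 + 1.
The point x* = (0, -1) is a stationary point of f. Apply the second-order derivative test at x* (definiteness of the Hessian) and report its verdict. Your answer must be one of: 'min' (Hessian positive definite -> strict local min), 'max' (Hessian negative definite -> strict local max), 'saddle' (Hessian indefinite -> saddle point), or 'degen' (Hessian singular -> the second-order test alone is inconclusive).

Compute the Hessian H = grad^2 f:
  H = [[1, 3], [3, 9]]
Verify stationarity: grad f(x*) = H x* + g = (0, 0).
Eigenvalues of H: 0, 10.
H has a zero eigenvalue (singular; positive semidefinite but not definite), so H is neither positive definite, negative definite, nor indefinite. The second-order test alone is inconclusive -> degen.
(Indeed, f is constant along the null direction of H through x*, so x* is not a strict local extremum.)

degen


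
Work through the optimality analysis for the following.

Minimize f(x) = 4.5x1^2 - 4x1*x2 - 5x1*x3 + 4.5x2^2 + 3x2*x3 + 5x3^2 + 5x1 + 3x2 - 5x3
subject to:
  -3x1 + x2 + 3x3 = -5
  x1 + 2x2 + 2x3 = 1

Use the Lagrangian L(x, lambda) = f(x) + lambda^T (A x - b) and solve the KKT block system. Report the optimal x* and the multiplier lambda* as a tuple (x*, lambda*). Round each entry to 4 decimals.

Form the Lagrangian:
  L(x, lambda) = (1/2) x^T Q x + c^T x + lambda^T (A x - b)
Stationarity (grad_x L = 0): Q x + c + A^T lambda = 0.
Primal feasibility: A x = b.

This gives the KKT block system:
  [ Q   A^T ] [ x     ]   [-c ]
  [ A    0  ] [ lambda ] = [ b ]

Solving the linear system:
  x*      = (1.4189, 0.0574, -0.2669)
  lambda* = (5.8157, -1.428)
  f(x*)   = 19.5539

x* = (1.4189, 0.0574, -0.2669), lambda* = (5.8157, -1.428)


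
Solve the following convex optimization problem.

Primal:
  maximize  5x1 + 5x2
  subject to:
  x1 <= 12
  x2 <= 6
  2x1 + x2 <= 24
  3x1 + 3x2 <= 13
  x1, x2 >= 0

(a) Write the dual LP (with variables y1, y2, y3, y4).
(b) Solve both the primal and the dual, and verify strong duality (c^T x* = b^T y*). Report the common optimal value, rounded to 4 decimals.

The standard primal-dual pair for 'max c^T x s.t. A x <= b, x >= 0' is:
  Dual:  min b^T y  s.t.  A^T y >= c,  y >= 0.

So the dual LP is:
  minimize  12y1 + 6y2 + 24y3 + 13y4
  subject to:
    y1 + 2y3 + 3y4 >= 5
    y2 + y3 + 3y4 >= 5
    y1, y2, y3, y4 >= 0

Solving the primal: x* = (4.3333, 0).
  primal value c^T x* = 21.6667.
Solving the dual: y* = (0, 0, 0, 1.6667).
  dual value b^T y* = 21.6667.
Strong duality: c^T x* = b^T y*. Confirmed.

21.6667


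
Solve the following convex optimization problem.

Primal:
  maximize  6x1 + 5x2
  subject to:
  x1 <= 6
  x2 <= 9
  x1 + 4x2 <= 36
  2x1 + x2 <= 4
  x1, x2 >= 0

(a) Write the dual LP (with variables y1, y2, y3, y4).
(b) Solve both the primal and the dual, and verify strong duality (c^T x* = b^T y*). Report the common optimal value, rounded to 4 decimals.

The standard primal-dual pair for 'max c^T x s.t. A x <= b, x >= 0' is:
  Dual:  min b^T y  s.t.  A^T y >= c,  y >= 0.

So the dual LP is:
  minimize  6y1 + 9y2 + 36y3 + 4y4
  subject to:
    y1 + y3 + 2y4 >= 6
    y2 + 4y3 + y4 >= 5
    y1, y2, y3, y4 >= 0

Solving the primal: x* = (0, 4).
  primal value c^T x* = 20.
Solving the dual: y* = (0, 0, 0, 5).
  dual value b^T y* = 20.
Strong duality: c^T x* = b^T y*. Confirmed.

20


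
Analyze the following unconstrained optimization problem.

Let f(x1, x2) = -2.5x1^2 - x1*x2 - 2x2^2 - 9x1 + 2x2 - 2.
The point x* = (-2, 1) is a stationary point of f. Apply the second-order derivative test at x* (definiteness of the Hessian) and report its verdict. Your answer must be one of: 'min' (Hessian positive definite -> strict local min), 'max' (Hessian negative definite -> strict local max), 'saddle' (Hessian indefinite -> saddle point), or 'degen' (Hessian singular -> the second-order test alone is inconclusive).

Compute the Hessian H = grad^2 f:
  H = [[-5, -1], [-1, -4]]
Verify stationarity: grad f(x*) = H x* + g = (0, 0).
Eigenvalues of H: -5.618, -3.382.
Both eigenvalues < 0, so H is negative definite -> x* is a strict local max.

max


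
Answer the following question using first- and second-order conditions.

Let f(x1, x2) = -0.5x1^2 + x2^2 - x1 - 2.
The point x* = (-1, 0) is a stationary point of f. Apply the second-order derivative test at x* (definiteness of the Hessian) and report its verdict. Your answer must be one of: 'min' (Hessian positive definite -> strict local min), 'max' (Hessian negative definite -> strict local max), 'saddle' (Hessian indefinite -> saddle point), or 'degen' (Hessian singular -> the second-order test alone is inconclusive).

Compute the Hessian H = grad^2 f:
  H = [[-1, 0], [0, 2]]
Verify stationarity: grad f(x*) = H x* + g = (0, 0).
Eigenvalues of H: -1, 2.
Eigenvalues have mixed signs, so H is indefinite -> x* is a saddle point.

saddle


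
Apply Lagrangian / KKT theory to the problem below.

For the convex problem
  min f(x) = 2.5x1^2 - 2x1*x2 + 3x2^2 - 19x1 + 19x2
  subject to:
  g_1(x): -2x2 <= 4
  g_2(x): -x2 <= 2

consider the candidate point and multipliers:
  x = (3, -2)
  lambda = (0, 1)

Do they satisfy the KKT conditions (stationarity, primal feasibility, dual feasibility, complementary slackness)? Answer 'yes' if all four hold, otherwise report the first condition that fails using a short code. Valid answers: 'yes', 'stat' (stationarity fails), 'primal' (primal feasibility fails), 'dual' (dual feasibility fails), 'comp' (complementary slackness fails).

Gradient of f: grad f(x) = Q x + c = (0, 1)
Constraint values g_i(x) = a_i^T x - b_i:
  g_1((3, -2)) = 0
  g_2((3, -2)) = 0
Stationarity residual: grad f(x) + sum_i lambda_i a_i = (0, 0)
  -> stationarity OK
Primal feasibility (all g_i <= 0): OK
Dual feasibility (all lambda_i >= 0): OK
Complementary slackness (lambda_i * g_i(x) = 0 for all i): OK

Verdict: yes, KKT holds.

yes


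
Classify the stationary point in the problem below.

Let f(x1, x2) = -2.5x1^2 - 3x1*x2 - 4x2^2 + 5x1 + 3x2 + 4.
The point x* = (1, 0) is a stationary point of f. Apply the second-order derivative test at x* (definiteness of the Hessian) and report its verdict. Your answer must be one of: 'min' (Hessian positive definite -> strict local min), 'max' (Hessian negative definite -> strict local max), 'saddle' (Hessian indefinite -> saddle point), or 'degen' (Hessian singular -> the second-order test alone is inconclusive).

Compute the Hessian H = grad^2 f:
  H = [[-5, -3], [-3, -8]]
Verify stationarity: grad f(x*) = H x* + g = (0, 0).
Eigenvalues of H: -9.8541, -3.1459.
Both eigenvalues < 0, so H is negative definite -> x* is a strict local max.

max


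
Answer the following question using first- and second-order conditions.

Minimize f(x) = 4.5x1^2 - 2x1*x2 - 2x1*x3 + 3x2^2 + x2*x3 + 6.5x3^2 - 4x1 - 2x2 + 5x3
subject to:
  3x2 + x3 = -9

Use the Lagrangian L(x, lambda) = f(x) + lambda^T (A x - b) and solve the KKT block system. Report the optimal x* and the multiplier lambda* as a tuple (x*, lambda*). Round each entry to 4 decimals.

Form the Lagrangian:
  L(x, lambda) = (1/2) x^T Q x + c^T x + lambda^T (A x - b)
Stationarity (grad_x L = 0): Q x + c + A^T lambda = 0.
Primal feasibility: A x = b.

This gives the KKT block system:
  [ Q   A^T ] [ x     ]   [-c ]
  [ A    0  ] [ lambda ] = [ b ]

Solving the linear system:
  x*      = (-0.3259, -2.7666, -0.7001)
  lambda* = (6.216)
  f(x*)   = 29.6403

x* = (-0.3259, -2.7666, -0.7001), lambda* = (6.216)


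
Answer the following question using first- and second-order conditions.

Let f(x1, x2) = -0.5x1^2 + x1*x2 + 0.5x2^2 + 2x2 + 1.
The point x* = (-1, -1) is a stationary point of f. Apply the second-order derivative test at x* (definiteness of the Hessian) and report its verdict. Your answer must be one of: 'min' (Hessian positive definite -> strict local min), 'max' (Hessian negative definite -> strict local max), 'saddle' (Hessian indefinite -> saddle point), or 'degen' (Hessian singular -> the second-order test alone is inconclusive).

Compute the Hessian H = grad^2 f:
  H = [[-1, 1], [1, 1]]
Verify stationarity: grad f(x*) = H x* + g = (0, 0).
Eigenvalues of H: -1.4142, 1.4142.
Eigenvalues have mixed signs, so H is indefinite -> x* is a saddle point.

saddle


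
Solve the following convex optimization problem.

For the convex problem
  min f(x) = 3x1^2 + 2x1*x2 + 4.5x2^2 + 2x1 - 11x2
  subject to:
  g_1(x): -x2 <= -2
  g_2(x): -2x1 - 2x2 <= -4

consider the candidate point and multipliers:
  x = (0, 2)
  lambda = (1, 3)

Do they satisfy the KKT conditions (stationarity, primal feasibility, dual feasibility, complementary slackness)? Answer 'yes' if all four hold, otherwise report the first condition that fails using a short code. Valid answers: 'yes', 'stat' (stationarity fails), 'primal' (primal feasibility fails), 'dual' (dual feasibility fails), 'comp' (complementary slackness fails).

Gradient of f: grad f(x) = Q x + c = (6, 7)
Constraint values g_i(x) = a_i^T x - b_i:
  g_1((0, 2)) = 0
  g_2((0, 2)) = 0
Stationarity residual: grad f(x) + sum_i lambda_i a_i = (0, 0)
  -> stationarity OK
Primal feasibility (all g_i <= 0): OK
Dual feasibility (all lambda_i >= 0): OK
Complementary slackness (lambda_i * g_i(x) = 0 for all i): OK

Verdict: yes, KKT holds.

yes


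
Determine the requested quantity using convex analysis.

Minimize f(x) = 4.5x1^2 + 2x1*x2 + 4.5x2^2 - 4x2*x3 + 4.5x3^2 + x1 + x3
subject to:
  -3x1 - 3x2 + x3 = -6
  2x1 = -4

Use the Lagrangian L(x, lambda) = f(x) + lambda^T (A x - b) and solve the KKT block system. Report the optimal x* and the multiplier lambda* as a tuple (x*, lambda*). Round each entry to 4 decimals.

Form the Lagrangian:
  L(x, lambda) = (1/2) x^T Q x + c^T x + lambda^T (A x - b)
Stationarity (grad_x L = 0): Q x + c + A^T lambda = 0.
Primal feasibility: A x = b.

This gives the KKT block system:
  [ Q   A^T ] [ x     ]   [-c ]
  [ A    0  ] [ lambda ] = [ b ]

Solving the linear system:
  x*      = (-2, 4.197, 0.5909)
  lambda* = (10.4697, 20.0076)
  f(x*)   = 70.7197

x* = (-2, 4.197, 0.5909), lambda* = (10.4697, 20.0076)


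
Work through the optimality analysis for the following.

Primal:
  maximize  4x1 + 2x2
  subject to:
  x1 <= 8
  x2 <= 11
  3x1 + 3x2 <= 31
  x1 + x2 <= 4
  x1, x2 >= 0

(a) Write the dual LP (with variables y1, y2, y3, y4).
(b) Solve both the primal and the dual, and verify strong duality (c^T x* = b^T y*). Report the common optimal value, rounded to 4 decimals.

The standard primal-dual pair for 'max c^T x s.t. A x <= b, x >= 0' is:
  Dual:  min b^T y  s.t.  A^T y >= c,  y >= 0.

So the dual LP is:
  minimize  8y1 + 11y2 + 31y3 + 4y4
  subject to:
    y1 + 3y3 + y4 >= 4
    y2 + 3y3 + y4 >= 2
    y1, y2, y3, y4 >= 0

Solving the primal: x* = (4, 0).
  primal value c^T x* = 16.
Solving the dual: y* = (0, 0, 0, 4).
  dual value b^T y* = 16.
Strong duality: c^T x* = b^T y*. Confirmed.

16


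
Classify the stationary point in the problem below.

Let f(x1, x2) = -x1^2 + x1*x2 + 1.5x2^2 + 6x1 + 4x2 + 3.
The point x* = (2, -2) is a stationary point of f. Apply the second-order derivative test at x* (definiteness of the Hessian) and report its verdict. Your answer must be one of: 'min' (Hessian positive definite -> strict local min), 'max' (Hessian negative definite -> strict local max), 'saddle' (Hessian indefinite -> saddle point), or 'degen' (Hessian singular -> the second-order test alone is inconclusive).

Compute the Hessian H = grad^2 f:
  H = [[-2, 1], [1, 3]]
Verify stationarity: grad f(x*) = H x* + g = (0, 0).
Eigenvalues of H: -2.1926, 3.1926.
Eigenvalues have mixed signs, so H is indefinite -> x* is a saddle point.

saddle


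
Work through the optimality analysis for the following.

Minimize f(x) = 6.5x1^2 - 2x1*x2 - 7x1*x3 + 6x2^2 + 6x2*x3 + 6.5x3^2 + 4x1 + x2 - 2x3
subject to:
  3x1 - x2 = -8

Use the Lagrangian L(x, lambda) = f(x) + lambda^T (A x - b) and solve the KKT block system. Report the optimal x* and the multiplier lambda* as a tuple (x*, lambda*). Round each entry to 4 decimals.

Form the Lagrangian:
  L(x, lambda) = (1/2) x^T Q x + c^T x + lambda^T (A x - b)
Stationarity (grad_x L = 0): Q x + c + A^T lambda = 0.
Primal feasibility: A x = b.

This gives the KKT block system:
  [ Q   A^T ] [ x     ]   [-c ]
  [ A    0  ] [ lambda ] = [ b ]

Solving the linear system:
  x*      = (-2.4082, 0.7755, -1.5008)
  lambda* = (6.1173)
  f(x*)   = 21.5413

x* = (-2.4082, 0.7755, -1.5008), lambda* = (6.1173)


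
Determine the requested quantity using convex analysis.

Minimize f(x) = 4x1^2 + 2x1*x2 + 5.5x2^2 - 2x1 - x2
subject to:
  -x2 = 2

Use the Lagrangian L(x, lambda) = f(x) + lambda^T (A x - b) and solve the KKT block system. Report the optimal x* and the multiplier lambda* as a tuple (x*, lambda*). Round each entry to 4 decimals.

Form the Lagrangian:
  L(x, lambda) = (1/2) x^T Q x + c^T x + lambda^T (A x - b)
Stationarity (grad_x L = 0): Q x + c + A^T lambda = 0.
Primal feasibility: A x = b.

This gives the KKT block system:
  [ Q   A^T ] [ x     ]   [-c ]
  [ A    0  ] [ lambda ] = [ b ]

Solving the linear system:
  x*      = (0.75, -2)
  lambda* = (-21.5)
  f(x*)   = 21.75

x* = (0.75, -2), lambda* = (-21.5)


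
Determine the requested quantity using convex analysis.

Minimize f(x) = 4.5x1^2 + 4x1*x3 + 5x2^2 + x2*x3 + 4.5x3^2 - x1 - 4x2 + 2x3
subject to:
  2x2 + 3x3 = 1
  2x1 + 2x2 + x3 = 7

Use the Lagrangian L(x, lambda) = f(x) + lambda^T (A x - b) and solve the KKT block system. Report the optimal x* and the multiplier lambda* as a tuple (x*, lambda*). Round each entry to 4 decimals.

Form the Lagrangian:
  L(x, lambda) = (1/2) x^T Q x + c^T x + lambda^T (A x - b)
Stationarity (grad_x L = 0): Q x + c + A^T lambda = 0.
Primal feasibility: A x = b.

This gives the KKT block system:
  [ Q   A^T ] [ x     ]   [-c ]
  [ A    0  ] [ lambda ] = [ b ]

Solving the linear system:
  x*      = (2.1429, 1.7857, -0.8571)
  lambda* = (0.9286, -7.4286)
  f(x*)   = 20.0357

x* = (2.1429, 1.7857, -0.8571), lambda* = (0.9286, -7.4286)


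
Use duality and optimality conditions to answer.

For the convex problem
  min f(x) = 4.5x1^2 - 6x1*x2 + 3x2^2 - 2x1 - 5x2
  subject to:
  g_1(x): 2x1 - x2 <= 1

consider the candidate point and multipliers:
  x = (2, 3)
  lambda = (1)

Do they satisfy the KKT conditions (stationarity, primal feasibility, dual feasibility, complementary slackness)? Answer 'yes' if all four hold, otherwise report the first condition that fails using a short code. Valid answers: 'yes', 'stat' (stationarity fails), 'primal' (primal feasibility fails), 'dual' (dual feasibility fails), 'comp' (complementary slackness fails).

Gradient of f: grad f(x) = Q x + c = (-2, 1)
Constraint values g_i(x) = a_i^T x - b_i:
  g_1((2, 3)) = 0
Stationarity residual: grad f(x) + sum_i lambda_i a_i = (0, 0)
  -> stationarity OK
Primal feasibility (all g_i <= 0): OK
Dual feasibility (all lambda_i >= 0): OK
Complementary slackness (lambda_i * g_i(x) = 0 for all i): OK

Verdict: yes, KKT holds.

yes


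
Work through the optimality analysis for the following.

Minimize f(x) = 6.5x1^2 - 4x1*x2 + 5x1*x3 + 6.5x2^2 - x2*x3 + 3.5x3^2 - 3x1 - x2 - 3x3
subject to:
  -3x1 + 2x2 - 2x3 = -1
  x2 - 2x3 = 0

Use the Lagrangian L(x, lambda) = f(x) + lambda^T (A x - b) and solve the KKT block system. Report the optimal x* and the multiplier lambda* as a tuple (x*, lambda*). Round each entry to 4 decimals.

Form the Lagrangian:
  L(x, lambda) = (1/2) x^T Q x + c^T x + lambda^T (A x - b)
Stationarity (grad_x L = 0): Q x + c + A^T lambda = 0.
Primal feasibility: A x = b.

This gives the KKT block system:
  [ Q   A^T ] [ x     ]   [-c ]
  [ A    0  ] [ lambda ] = [ b ]

Solving the linear system:
  x*      = (0.3933, 0.18, 0.09)
  lambda* = (0.6145, -0.9061)
  f(x*)   = -0.5078

x* = (0.3933, 0.18, 0.09), lambda* = (0.6145, -0.9061)


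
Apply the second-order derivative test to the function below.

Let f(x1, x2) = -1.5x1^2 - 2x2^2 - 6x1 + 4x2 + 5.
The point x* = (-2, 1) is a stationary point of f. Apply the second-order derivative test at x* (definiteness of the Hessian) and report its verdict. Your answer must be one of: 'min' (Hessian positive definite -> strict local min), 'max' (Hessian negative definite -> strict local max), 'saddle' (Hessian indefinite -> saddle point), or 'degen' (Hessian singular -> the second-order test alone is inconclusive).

Compute the Hessian H = grad^2 f:
  H = [[-3, 0], [0, -4]]
Verify stationarity: grad f(x*) = H x* + g = (0, 0).
Eigenvalues of H: -4, -3.
Both eigenvalues < 0, so H is negative definite -> x* is a strict local max.

max


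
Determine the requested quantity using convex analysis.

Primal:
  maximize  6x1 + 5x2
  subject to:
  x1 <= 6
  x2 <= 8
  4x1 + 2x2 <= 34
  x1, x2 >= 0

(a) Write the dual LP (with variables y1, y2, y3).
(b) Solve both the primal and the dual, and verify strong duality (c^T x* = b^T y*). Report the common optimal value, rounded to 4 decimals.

The standard primal-dual pair for 'max c^T x s.t. A x <= b, x >= 0' is:
  Dual:  min b^T y  s.t.  A^T y >= c,  y >= 0.

So the dual LP is:
  minimize  6y1 + 8y2 + 34y3
  subject to:
    y1 + 4y3 >= 6
    y2 + 2y3 >= 5
    y1, y2, y3 >= 0

Solving the primal: x* = (4.5, 8).
  primal value c^T x* = 67.
Solving the dual: y* = (0, 2, 1.5).
  dual value b^T y* = 67.
Strong duality: c^T x* = b^T y*. Confirmed.

67


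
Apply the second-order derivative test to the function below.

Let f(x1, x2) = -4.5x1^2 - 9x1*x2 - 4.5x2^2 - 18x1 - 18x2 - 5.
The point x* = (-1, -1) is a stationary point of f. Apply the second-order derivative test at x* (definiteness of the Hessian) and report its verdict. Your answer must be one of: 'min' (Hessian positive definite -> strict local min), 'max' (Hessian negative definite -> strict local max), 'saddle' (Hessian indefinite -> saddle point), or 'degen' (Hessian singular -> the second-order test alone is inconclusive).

Compute the Hessian H = grad^2 f:
  H = [[-9, -9], [-9, -9]]
Verify stationarity: grad f(x*) = H x* + g = (0, 0).
Eigenvalues of H: -18, 0.
H has a zero eigenvalue (singular; negative semidefinite but not definite), so H is neither positive definite, negative definite, nor indefinite. The second-order test alone is inconclusive -> degen.
(Indeed, f is constant along the null direction of H through x*, so x* is not a strict local extremum.)

degen


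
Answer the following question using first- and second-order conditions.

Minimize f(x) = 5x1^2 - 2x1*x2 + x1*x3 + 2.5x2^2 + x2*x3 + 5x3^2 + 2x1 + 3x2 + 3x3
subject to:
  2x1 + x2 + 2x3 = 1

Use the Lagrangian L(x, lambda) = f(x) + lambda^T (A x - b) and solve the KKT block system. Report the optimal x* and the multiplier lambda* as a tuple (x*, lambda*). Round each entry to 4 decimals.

Form the Lagrangian:
  L(x, lambda) = (1/2) x^T Q x + c^T x + lambda^T (A x - b)
Stationarity (grad_x L = 0): Q x + c + A^T lambda = 0.
Primal feasibility: A x = b.

This gives the KKT block system:
  [ Q   A^T ] [ x     ]   [-c ]
  [ A    0  ] [ lambda ] = [ b ]

Solving the linear system:
  x*      = (0.305, 0.0065, 0.1917)
  lambda* = (-2.6144)
  f(x*)   = 1.9096

x* = (0.305, 0.0065, 0.1917), lambda* = (-2.6144)


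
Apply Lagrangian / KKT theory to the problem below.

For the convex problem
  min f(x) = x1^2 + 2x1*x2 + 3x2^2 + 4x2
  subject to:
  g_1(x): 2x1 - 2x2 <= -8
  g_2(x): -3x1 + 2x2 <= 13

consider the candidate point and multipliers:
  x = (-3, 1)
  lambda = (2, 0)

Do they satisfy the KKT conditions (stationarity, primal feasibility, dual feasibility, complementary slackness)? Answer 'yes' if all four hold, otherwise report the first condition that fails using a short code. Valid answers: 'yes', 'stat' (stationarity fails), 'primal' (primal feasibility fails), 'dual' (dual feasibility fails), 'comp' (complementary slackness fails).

Gradient of f: grad f(x) = Q x + c = (-4, 4)
Constraint values g_i(x) = a_i^T x - b_i:
  g_1((-3, 1)) = 0
  g_2((-3, 1)) = -2
Stationarity residual: grad f(x) + sum_i lambda_i a_i = (0, 0)
  -> stationarity OK
Primal feasibility (all g_i <= 0): OK
Dual feasibility (all lambda_i >= 0): OK
Complementary slackness (lambda_i * g_i(x) = 0 for all i): OK

Verdict: yes, KKT holds.

yes


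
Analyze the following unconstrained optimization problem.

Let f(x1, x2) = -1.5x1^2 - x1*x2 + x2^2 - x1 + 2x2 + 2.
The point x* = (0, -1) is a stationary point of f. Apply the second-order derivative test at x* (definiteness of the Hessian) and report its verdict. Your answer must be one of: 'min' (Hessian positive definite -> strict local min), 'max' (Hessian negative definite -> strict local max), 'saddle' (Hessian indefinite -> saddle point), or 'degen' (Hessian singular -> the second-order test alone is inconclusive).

Compute the Hessian H = grad^2 f:
  H = [[-3, -1], [-1, 2]]
Verify stationarity: grad f(x*) = H x* + g = (0, 0).
Eigenvalues of H: -3.1926, 2.1926.
Eigenvalues have mixed signs, so H is indefinite -> x* is a saddle point.

saddle


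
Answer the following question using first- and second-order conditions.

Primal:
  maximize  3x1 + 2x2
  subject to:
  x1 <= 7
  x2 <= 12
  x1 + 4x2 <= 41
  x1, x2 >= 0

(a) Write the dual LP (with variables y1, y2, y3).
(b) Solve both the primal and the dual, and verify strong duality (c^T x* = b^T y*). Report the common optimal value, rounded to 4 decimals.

The standard primal-dual pair for 'max c^T x s.t. A x <= b, x >= 0' is:
  Dual:  min b^T y  s.t.  A^T y >= c,  y >= 0.

So the dual LP is:
  minimize  7y1 + 12y2 + 41y3
  subject to:
    y1 + y3 >= 3
    y2 + 4y3 >= 2
    y1, y2, y3 >= 0

Solving the primal: x* = (7, 8.5).
  primal value c^T x* = 38.
Solving the dual: y* = (2.5, 0, 0.5).
  dual value b^T y* = 38.
Strong duality: c^T x* = b^T y*. Confirmed.

38


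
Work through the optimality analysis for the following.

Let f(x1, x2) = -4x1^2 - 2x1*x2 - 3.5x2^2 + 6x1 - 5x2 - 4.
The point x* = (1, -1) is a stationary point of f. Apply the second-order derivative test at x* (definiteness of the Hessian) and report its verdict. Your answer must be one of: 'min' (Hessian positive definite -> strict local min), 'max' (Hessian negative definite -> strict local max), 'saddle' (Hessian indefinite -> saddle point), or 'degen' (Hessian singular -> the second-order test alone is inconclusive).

Compute the Hessian H = grad^2 f:
  H = [[-8, -2], [-2, -7]]
Verify stationarity: grad f(x*) = H x* + g = (0, 0).
Eigenvalues of H: -9.5616, -5.4384.
Both eigenvalues < 0, so H is negative definite -> x* is a strict local max.

max
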